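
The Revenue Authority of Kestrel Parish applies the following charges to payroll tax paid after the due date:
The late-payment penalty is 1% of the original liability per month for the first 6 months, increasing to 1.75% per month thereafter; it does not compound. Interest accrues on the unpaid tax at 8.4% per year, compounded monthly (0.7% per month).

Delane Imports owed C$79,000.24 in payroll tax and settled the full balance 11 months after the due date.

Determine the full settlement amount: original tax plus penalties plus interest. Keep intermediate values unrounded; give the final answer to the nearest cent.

Penalty, months 1–6: 6 × 1% × C$79,000.24 = C$4,740.01…
Penalty, months 7–11: 5 × 1.75% × C$79,000.24 = C$6,912.52…
Interest: C$79,000.24 × ((1 + 0.007)^11 − 1) = C$79,000.24 × 0.0797524… = C$6,300.4584…
Total = C$79,000.24 + C$11,652.5354 + C$6,300.4584… = C$96,953.23

C$96,953.23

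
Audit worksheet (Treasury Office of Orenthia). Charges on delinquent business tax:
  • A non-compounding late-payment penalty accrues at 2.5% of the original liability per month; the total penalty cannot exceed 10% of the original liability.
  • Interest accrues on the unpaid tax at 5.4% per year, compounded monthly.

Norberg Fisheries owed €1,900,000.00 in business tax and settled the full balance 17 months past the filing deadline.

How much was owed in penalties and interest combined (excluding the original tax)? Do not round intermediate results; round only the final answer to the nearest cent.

Penalty (uncapped): 17 × 2.5% × €1,900,000.00 = €807,500.00; cap = 10% × €1,900,000.00 = €190,000.00 → penalty = €190,000.00
Interest (5.4%/yr ÷ 12 = 0.45%/month): €1,900,000.00 × ((1 + 0.0045)^17 − 1) = €150,702.2097…
Penalties + interest = €190,000.0000 + €150,702.2097… = €340,702.21

€340,702.21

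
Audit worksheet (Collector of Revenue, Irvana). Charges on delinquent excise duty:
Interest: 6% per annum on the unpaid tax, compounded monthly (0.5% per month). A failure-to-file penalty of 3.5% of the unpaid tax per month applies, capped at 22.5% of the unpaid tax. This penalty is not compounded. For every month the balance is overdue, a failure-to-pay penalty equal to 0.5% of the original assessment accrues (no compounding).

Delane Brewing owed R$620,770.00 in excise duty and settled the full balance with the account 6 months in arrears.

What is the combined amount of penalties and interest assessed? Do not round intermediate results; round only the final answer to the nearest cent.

Failure-to-file: 6 × 3.5% × R$620,770.00 = R$130,361.70 (under the 22.5% cap)
Failure-to-pay penalty = 0.5% × R$620,770.00 × 6 mo = R$18,623.10
Interest: R$620,770.00 × ((1 + 0.005)^6 − 1) = R$620,770.00 × 0.0303775… = R$18,857.4465…
Penalties + interest = R$148,984.8000 + R$18,857.4465… = R$167,842.25

R$167,842.25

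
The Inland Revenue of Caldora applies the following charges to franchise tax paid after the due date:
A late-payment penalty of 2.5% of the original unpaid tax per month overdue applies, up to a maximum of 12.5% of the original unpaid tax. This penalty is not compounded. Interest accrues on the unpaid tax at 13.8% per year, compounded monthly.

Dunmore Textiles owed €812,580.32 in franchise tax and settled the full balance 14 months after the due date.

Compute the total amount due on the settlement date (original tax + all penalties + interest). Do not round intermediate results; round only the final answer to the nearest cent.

€1,055,221.89

Penalty (uncapped): 14 × 2.5% × €812,580.32 = €284,403.11…; cap = 12.5% × €812,580.32 = €101,572.54 → penalty = €101,572.54
Interest (13.8%/yr ÷ 12 = 1.15%/month): €812,580.32 × ((1 + 0.0115)^14 − 1) = €141,069.0350…
Total = €812,580.32 + €101,572.5400 + €141,069.0350… = €1,055,221.89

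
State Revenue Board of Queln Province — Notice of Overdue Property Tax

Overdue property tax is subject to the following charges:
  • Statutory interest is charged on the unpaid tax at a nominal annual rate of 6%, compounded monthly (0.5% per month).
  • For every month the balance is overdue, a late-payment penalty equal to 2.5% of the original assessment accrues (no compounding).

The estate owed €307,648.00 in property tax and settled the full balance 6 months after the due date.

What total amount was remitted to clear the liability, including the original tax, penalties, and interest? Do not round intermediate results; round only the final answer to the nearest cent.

Late-payment penalty = 2.5% × €307,648.00 × 6 mo = €46,147.20
Interest: €307,648.00 × ((1 + 0.005)^6 − 1) = €307,648.00 × 0.0303775… = €9,345.5800…
Total = €307,648.00 + €46,147.2000 + €9,345.5800… = €363,140.78

€363,140.78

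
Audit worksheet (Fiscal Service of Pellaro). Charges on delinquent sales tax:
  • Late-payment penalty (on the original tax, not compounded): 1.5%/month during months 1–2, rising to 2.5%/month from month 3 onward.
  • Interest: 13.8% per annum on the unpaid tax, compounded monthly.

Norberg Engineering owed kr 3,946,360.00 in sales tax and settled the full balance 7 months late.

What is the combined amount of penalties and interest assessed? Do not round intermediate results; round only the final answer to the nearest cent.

Penalty, months 1–2: 2 × 1.5% × kr 3,946,360.00 = kr 118,390.80
Penalty, months 3–7: 5 × 2.5% × kr 3,946,360.00 = kr 493,295.00
Interest (13.8%/yr ÷ 12 = 1.15%/month): kr 3,946,360.00 × ((1 + 0.0115)^7 − 1) = kr 328,854.5080…
Penalties + interest = kr 611,685.8000 + kr 328,854.5080… = kr 940,540.31

kr 940,540.31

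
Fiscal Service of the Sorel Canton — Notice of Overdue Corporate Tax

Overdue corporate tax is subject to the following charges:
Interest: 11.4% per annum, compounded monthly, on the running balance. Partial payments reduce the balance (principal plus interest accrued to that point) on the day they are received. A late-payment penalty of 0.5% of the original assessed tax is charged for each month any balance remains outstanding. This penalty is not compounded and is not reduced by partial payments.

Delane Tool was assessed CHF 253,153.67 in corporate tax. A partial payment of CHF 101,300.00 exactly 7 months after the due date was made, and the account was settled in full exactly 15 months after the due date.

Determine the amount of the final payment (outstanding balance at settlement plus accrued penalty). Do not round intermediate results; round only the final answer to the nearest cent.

Monthly rate = 11.4% ÷ 12 = 0.95%
Balance at month 7: CHF 253,153.6700 × (1 + 0.0095)^7 = CHF 270,475.8478…
After CHF 101,300.00 payment: CHF 270,475.8478… − CHF 101,300.00 = CHF 169,175.8478…
Balance at month 15: CHF 169,175.8478… × (1 + 0.0095)^8 = CHF 182,468.9394…
Penalty: 15 × 0.5% × CHF 253,153.67 = CHF 18,986.53…
Final settlement = outstanding balance + penalty = CHF 182,468.9394… + CHF 18,986.53… = CHF 201,455.46

CHF 201,455.46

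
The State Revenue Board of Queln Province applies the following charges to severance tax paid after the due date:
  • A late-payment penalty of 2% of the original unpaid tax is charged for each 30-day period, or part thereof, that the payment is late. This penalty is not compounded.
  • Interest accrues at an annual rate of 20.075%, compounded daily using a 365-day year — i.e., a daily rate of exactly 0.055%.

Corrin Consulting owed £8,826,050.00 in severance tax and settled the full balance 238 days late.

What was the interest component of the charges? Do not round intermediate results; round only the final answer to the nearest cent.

£1,233,994.54

Interest: £8,826,050.00 × ((1 + 0.00055)^238 − 1) = £8,826,050.00 × 0.13981277… = £1,233,994.5351…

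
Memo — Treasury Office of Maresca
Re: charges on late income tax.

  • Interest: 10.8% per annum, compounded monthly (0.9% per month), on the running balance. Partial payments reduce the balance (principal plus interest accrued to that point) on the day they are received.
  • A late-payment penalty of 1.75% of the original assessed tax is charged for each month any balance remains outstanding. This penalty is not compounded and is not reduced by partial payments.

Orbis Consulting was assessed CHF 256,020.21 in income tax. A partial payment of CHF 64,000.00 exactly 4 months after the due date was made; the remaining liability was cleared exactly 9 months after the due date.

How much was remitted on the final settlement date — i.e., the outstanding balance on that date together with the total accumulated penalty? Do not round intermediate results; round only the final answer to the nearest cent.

CHF 250,911.17

Balance at month 4: CHF 256,020.2100 × (1 + 0.009)^4 = CHF 265,362.1116…
After CHF 64,000.00 payment: CHF 265,362.1116… − CHF 64,000.00 = CHF 201,362.1116…
Balance at month 9: CHF 201,362.1116… × (1 + 0.009)^5 = CHF 210,587.9845…
Penalty: 9 × 1.75% × CHF 256,020.21 = CHF 40,323.18…
Final settlement = outstanding balance + penalty = CHF 210,587.9845… + CHF 40,323.18… = CHF 250,911.17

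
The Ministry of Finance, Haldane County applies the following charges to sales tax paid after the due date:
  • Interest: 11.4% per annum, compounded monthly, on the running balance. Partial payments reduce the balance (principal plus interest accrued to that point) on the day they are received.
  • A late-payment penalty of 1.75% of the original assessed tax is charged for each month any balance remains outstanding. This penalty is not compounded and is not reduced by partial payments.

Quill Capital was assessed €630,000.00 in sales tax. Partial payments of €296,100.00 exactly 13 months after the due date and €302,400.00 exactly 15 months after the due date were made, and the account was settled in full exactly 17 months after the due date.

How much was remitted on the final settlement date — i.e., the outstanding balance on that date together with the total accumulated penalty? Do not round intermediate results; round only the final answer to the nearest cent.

€311,596.39

Monthly rate = 11.4% ÷ 12 = 0.95%
Balance at month 13: €630,000.0000 × (1 + 0.0095)^13 = €712,398.0993…
After €296,100.00 payment: €712,398.0993… − €296,100.00 = €416,298.0993…
Balance at month 15: €416,298.0993… × (1 + 0.0095)^2 = €424,245.3341…
After €302,400.00 payment: €424,245.3341… − €302,400.00 = €121,845.3341…
Balance at month 17: €121,845.3341… × (1 + 0.0095)^2 = €124,171.3920…
Penalty: 17 × 1.75% × €630,000.00 = €187,425.00
Final settlement = outstanding balance + penalty = €124,171.3920… + €187,425.00 = €311,596.39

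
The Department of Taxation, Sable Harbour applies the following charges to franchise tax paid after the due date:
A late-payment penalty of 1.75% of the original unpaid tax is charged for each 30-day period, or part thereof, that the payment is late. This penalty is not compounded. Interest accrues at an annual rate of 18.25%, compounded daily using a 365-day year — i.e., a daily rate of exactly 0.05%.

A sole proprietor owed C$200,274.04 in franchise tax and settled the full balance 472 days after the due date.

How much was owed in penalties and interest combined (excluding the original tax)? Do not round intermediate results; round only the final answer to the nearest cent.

C$109,369.58

Penalty periods: ⌈472/30⌉ = 16; penalty = 16 × 1.75% × C$200,274.04 = C$56,076.73…
Interest: C$200,274.04 × ((1 + 0.0005)^472 − 1) = C$200,274.04 × 0.26609963… = C$53,292.8485…
Penalties + interest = C$56,076.7312 + C$53,292.8485… = C$109,369.58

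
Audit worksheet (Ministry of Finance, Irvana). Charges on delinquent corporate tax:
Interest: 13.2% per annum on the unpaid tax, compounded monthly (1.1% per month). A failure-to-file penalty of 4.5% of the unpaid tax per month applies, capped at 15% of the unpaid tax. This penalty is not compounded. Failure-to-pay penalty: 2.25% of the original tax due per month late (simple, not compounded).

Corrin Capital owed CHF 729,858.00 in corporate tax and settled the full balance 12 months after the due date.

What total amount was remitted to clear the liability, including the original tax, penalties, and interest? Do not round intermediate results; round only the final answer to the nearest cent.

Failure-to-file: 12 × 4.5% × CHF 729,858.00 = CHF 394,123.32, capped at 15% × CHF 729,858.00 = CHF 109,478.70
Failure-to-pay penalty = 2.25% × CHF 729,858.00 × 12 mo = CHF 197,061.66
Interest: CHF 729,858.00 × ((1 + 0.011)^12 − 1) = CHF 729,858.00 × 0.1402862… = CHF 102,389.0028…
Total = CHF 729,858.00 + CHF 306,540.3600 + CHF 102,389.0028… = CHF 1,138,787.36

CHF 1,138,787.36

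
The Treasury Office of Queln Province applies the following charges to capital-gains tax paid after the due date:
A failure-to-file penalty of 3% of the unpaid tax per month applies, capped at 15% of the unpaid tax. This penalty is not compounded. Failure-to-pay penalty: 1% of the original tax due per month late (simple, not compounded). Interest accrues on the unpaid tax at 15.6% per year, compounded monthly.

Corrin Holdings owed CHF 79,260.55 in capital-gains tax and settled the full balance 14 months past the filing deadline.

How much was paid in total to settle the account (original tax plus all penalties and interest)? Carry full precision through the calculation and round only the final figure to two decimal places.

Failure-to-file: 14 × 3% × CHF 79,260.55 = CHF 33,289.43…, capped at 15% × CHF 79,260.55 = CHF 11,889.08…
Failure-to-pay penalty = 1% × CHF 79,260.55 × 14 mo = CHF 11,096.48…
Interest (15.6%/yr ÷ 12 = 1.3%/month): CHF 79,260.55 × ((1 + 0.013)^14 − 1) = CHF 15,710.0795…
Total = CHF 79,260.55 + CHF 22,985.5595 + CHF 15,710.0795… = CHF 117,956.19

CHF 117,956.19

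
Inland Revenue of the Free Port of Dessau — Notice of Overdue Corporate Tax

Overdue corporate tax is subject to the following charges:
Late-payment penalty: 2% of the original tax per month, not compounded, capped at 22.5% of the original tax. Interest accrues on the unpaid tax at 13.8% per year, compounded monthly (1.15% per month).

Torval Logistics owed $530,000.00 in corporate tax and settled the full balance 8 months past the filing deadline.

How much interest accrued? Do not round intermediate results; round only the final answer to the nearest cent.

$50,768.38

Interest: $530,000.00 × ((1 + 0.0115)^8 − 1) = $530,000.00 × 0.0957894… = $50,768.3845…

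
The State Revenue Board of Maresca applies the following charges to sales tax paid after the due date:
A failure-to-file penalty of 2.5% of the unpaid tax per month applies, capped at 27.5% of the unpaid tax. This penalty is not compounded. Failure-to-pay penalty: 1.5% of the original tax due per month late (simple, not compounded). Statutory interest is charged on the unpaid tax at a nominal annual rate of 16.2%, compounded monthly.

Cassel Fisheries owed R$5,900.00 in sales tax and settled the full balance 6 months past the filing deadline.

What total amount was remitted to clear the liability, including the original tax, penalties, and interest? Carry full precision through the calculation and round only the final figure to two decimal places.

Failure-to-file: 6 × 2.5% × R$5,900.00 = R$885.00 (under the 27.5% cap)
Failure-to-pay penalty: 6 × 1.5% × R$5,900.00 = R$531.00
Interest (16.2%/yr ÷ 12 = 1.35%/month): R$5,900.00 × ((1 + 0.0135)^6 − 1) = R$494.3224…
Total = R$5,900.00 + R$1,416.0000 + R$494.3224… = R$7,810.32

R$7,810.32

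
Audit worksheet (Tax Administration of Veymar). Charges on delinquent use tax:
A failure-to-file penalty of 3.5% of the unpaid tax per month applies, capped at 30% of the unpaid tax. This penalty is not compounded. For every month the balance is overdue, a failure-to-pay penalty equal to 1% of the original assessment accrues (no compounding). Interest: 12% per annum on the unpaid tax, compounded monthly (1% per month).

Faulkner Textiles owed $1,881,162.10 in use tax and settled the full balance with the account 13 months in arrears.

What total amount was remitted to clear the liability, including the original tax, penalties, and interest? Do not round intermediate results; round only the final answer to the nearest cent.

$2,949,837.65

Failure-to-file: 13 × 3.5% × $1,881,162.10 = $855,928.76…, capped at 30% × $1,881,162.10 = $564,348.63
Failure-to-pay penalty = 1% × $1,881,162.10 × 13 mo = $244,551.07…
Interest: $1,881,162.10 × ((1 + 0.01)^13 − 1) = $1,881,162.10 × 0.1380933… = $259,775.8454…
Total = $1,881,162.10 + $808,899.7030 + $259,775.8454… = $2,949,837.65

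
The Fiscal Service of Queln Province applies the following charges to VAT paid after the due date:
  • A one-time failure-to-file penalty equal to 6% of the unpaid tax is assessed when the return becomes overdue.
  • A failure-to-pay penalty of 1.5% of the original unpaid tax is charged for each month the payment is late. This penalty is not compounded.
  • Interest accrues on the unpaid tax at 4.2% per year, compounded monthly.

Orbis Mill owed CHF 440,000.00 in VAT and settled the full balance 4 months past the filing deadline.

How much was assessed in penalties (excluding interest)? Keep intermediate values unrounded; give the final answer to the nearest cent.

CHF 52,800.00

Failure-to-file penalty: 6% × CHF 440,000.00 = CHF 26,400.00
Failure-to-pay penalty = 1.5% × CHF 440,000.00 × 4 mo = CHF 26,400.00
Total penalty = CHF 26,400.00 + CHF 26,400.00 = CHF 52,800.00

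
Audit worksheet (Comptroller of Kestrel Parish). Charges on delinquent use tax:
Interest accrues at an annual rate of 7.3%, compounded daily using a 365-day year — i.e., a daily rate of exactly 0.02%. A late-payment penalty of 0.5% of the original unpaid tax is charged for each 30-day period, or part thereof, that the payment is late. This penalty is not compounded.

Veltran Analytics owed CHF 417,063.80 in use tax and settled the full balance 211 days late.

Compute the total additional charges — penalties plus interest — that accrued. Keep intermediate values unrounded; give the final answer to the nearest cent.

CHF 34,657.45

Penalty periods: ⌈211/30⌉ = 8; penalty = 8 × 0.5% × CHF 417,063.80 = CHF 16,682.55…
Interest: CHF 417,063.80 × ((1 + 0.0002)^211 − 1) = CHF 417,063.80 × 0.04309868… = CHF 17,974.8981…
Penalties + interest = CHF 16,682.5520 + CHF 17,974.8981… = CHF 34,657.45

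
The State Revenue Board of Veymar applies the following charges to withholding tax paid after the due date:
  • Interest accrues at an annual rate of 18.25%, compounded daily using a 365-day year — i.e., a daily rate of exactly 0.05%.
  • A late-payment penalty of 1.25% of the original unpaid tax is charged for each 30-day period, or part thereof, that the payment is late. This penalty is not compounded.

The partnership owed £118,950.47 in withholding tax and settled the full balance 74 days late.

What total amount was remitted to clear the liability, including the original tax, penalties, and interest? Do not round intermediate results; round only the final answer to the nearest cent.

£127,893.57

Penalty periods: ⌈74/30⌉ = 3; penalty = 3 × 1.25% × £118,950.47 = £4,460.64…
Interest: £118,950.47 × ((1 + 0.0005)^74 − 1) = £118,950.47 × 0.03768343… = £4,482.4612…
Total = £118,950.47 + £4,460.6426… + £4,482.4612… = £127,893.57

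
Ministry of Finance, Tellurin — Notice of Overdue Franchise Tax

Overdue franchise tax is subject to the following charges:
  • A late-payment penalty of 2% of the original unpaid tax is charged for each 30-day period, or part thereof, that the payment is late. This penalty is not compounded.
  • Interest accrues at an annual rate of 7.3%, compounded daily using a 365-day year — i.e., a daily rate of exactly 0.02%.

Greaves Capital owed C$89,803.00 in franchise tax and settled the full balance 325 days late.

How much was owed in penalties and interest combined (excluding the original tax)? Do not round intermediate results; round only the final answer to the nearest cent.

Penalty periods: ⌈325/30⌉ = 11; penalty = 11 × 2% × C$89,803.00 = C$19,756.66
Interest: C$89,803.00 × ((1 + 0.0002)^325 − 1) = C$89,803.00 × 0.06715209… = C$6,030.4590…
Penalties + interest = C$19,756.6600 + C$6,030.4590… = C$25,787.12

C$25,787.12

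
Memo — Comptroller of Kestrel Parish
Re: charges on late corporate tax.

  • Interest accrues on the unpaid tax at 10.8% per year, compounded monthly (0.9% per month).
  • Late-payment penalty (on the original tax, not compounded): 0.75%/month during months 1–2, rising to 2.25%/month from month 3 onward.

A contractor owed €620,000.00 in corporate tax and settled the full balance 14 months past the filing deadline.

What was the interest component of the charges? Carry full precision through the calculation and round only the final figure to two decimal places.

Interest: €620,000.00 × ((1 + 0.009)^14 − 1) = €620,000.00 × 0.1336430… = €82,858.6869…

€82,858.69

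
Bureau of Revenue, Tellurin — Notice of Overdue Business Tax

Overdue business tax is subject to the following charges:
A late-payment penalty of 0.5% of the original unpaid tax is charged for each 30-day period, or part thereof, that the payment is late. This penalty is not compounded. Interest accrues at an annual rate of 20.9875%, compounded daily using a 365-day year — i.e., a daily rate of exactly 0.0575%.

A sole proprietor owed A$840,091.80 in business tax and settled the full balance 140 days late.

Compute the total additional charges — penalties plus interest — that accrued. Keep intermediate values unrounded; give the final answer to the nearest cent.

Penalty periods: ⌈140/30⌉ = 5; penalty = 5 × 0.5% × A$840,091.80 = A$21,002.30…
Interest: A$840,091.80 × ((1 + 0.000575)^140 − 1) = A$840,091.80 × 0.08380377… = A$70,402.8622…
Penalties + interest = A$21,002.2950 + A$70,402.8622… = A$91,405.16

A$91,405.16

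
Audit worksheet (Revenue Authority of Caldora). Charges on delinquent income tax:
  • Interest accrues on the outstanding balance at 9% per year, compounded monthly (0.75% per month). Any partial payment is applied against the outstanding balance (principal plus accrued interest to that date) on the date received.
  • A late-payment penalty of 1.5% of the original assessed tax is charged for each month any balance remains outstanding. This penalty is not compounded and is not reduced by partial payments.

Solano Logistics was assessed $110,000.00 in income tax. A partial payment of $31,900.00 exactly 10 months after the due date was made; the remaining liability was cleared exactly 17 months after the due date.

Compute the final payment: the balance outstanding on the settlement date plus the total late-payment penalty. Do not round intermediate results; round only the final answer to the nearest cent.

$119,335.99

Balance at month 10: $110,000.0000 × (1 + 0.0075)^10 = $118,534.0800…
After $31,900.00 payment: $118,534.0800… − $31,900.00 = $86,634.0800…
Balance at month 17: $86,634.0800… × (1 + 0.0075)^7 = $91,285.9946…
Penalty: 17 × 1.5% × $110,000.00 = $28,050.00
Final settlement = outstanding balance + penalty = $91,285.9946… + $28,050.00 = $119,335.99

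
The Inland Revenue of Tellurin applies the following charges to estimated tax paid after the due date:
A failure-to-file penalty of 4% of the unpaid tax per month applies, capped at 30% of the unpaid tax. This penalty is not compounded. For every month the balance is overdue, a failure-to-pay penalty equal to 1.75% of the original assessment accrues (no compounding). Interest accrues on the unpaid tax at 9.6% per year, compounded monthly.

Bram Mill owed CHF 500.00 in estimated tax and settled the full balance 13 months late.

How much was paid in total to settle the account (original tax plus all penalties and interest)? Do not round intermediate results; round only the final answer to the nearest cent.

Failure-to-file: 13 × 4% × CHF 500.00 = CHF 260.00, capped at 30% × CHF 500.00 = CHF 150.00
Failure-to-pay penalty = 1.75% × CHF 500.00 × 13 mo = CHF 113.75
Interest (9.6%/yr ÷ 12 = 0.8%/month): CHF 500.00 × ((1 + 0.008)^13 − 1) = CHF 54.5707…
Total = CHF 500.00 + CHF 263.7500 + CHF 54.5707… = CHF 818.32

CHF 818.32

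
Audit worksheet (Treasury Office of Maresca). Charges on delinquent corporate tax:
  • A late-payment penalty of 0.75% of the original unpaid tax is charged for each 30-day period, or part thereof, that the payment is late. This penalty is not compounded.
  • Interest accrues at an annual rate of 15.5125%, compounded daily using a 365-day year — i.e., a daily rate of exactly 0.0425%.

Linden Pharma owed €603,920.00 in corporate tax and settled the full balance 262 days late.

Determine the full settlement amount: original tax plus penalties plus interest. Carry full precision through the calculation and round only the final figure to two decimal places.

Penalty periods: ⌈262/30⌉ = 9; penalty = 9 × 0.75% × €603,920.00 = €40,764.60
Interest: €603,920.00 × ((1 + 0.000425)^262 − 1) = €603,920.00 × 0.11775962… = €71,117.3912…
Total = €603,920.00 + €40,764.6000 + €71,117.3912… = €715,801.99

€715,801.99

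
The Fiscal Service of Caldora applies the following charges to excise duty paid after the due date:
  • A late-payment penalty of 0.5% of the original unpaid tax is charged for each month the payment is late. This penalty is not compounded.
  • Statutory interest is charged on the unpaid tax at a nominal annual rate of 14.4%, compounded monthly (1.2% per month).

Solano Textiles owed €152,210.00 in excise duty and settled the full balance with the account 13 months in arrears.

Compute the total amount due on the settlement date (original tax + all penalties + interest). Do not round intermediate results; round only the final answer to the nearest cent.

€187,635.56

Late-payment penalty = 0.5% × €152,210.00 × 13 mo = €9,893.65
Interest: €152,210.00 × ((1 + 0.012)^13 − 1) = €152,210.00 × 0.1677414… = €25,531.9124…
Total = €152,210.00 + €9,893.6500 + €25,531.9124… = €187,635.56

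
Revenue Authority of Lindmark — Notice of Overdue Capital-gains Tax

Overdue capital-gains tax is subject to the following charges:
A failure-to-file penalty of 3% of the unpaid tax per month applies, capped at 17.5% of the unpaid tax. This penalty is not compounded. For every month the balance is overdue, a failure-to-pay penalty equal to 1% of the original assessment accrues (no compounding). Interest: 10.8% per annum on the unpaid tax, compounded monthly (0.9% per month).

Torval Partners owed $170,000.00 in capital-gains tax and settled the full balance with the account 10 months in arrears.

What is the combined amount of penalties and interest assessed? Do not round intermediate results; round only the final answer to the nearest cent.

$62,684.76

Failure-to-file: 10 × 3% × $170,000.00 = $51,000.00, capped at 17.5% × $170,000.00 = $29,750.00
Failure-to-pay penalty = 1% × $170,000.00 × 10 mo = $17,000.00
Interest: $170,000.00 × ((1 + 0.009)^10 − 1) = $170,000.00 × 0.0937339… = $15,934.7584…
Penalties + interest = $46,750.0000 + $15,934.7584… = $62,684.76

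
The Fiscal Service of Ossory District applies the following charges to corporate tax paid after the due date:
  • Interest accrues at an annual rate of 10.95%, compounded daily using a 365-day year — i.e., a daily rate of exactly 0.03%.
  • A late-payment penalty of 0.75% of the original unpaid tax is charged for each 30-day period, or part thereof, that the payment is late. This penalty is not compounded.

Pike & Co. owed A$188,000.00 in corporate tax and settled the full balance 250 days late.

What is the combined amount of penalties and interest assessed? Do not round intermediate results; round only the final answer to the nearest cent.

Penalty periods: ⌈250/30⌉ = 9; penalty = 9 × 0.75% × A$188,000.00 = A$12,690.00
Interest: A$188,000.00 × ((1 + 0.0003)^250 − 1) = A$188,000.00 × 0.07787203… = A$14,639.9411…
Penalties + interest = A$12,690.0000 + A$14,639.9411… = A$27,329.94

A$27,329.94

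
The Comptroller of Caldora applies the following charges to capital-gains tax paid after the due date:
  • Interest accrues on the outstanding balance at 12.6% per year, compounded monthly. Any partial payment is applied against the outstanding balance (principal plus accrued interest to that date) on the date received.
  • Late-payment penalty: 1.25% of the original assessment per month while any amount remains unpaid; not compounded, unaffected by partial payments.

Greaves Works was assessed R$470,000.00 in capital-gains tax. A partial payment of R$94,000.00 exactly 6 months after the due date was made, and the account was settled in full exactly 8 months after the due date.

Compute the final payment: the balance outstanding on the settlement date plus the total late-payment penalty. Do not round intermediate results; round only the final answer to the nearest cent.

Monthly rate = 12.6% ÷ 12 = 1.05%
Balance at month 6: R$470,000.0000 × (1 + 0.0105)^6 = R$500,398.2302…
After R$94,000.00 payment: R$500,398.2302… − R$94,000.00 = R$406,398.2302…
Balance at month 8: R$406,398.2302… × (1 + 0.0105)^2 = R$414,977.3985…
Penalty: 8 × 1.25% × R$470,000.00 = R$47,000.00
Final settlement = outstanding balance + penalty = R$414,977.3985… + R$47,000.00 = R$461,977.40

R$461,977.40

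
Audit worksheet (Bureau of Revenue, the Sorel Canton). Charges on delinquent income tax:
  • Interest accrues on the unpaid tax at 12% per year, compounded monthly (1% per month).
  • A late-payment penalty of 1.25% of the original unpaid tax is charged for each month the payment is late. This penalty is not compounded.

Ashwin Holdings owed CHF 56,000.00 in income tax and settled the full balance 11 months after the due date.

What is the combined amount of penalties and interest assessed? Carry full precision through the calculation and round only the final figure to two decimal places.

CHF 14,177.43

Late-payment penalty = 1.25% × CHF 56,000.00 × 11 mo = CHF 7,700.00
Interest: CHF 56,000.00 × ((1 + 0.01)^11 − 1) = CHF 56,000.00 × 0.1156683… = CHF 6,477.4274…
Penalties + interest = CHF 7,700.0000 + CHF 6,477.4274… = CHF 14,177.43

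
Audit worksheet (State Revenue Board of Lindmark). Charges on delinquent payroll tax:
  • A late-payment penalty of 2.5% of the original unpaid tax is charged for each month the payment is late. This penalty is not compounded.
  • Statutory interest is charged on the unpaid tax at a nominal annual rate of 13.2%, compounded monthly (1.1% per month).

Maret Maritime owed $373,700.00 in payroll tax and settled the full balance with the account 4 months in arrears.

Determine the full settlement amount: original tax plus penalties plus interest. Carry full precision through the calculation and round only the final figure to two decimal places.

$427,786.10

Late-payment penalty = 2.5% × $373,700.00 × 4 mo = $37,370.00
Interest: $373,700.00 × ((1 + 0.011)^4 − 1) = $373,700.00 × 0.0447313… = $16,716.1013…
Total = $373,700.00 + $37,370.0000 + $16,716.1013… = $427,786.10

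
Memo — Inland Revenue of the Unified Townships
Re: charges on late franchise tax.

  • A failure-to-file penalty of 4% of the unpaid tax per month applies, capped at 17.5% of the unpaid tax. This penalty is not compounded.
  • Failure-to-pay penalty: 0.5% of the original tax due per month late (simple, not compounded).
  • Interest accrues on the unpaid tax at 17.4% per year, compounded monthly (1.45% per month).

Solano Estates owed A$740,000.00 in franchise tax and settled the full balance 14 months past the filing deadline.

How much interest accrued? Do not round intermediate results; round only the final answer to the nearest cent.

Interest: A$740,000.00 × ((1 + 0.0145)^14 − 1) = A$740,000.00 × 0.2232880… = A$165,233.1277…

A$165,233.13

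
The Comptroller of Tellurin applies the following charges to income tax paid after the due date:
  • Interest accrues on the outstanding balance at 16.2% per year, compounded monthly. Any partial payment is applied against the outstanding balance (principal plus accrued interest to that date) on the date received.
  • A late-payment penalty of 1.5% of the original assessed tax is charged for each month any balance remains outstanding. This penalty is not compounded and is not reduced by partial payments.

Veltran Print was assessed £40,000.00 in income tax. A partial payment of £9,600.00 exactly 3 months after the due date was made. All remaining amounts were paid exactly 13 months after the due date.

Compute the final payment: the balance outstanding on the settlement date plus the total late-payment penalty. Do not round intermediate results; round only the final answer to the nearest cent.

£44,440.11

Monthly rate = 16.2% ÷ 12 = 1.35%
Balance at month 3: £40,000.0000 × (1 + 0.0135)^3 = £41,641.9684…
After £9,600.00 payment: £41,641.9684… − £9,600.00 = £32,041.9684…
Balance at month 13: £32,041.9684… × (1 + 0.0135)^10 = £36,640.1057…
Penalty: 13 × 1.5% × £40,000.00 = £7,800.00
Final settlement = outstanding balance + penalty = £36,640.1057… + £7,800.00 = £44,440.11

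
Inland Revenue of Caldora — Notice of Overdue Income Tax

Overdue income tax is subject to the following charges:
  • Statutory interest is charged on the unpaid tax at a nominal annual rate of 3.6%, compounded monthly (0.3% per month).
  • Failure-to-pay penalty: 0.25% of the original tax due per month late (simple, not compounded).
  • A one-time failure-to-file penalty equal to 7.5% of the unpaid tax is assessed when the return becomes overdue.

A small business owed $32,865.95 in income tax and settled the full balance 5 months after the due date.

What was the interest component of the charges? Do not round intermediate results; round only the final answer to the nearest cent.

Interest: $32,865.95 × ((1 + 0.003)^5 − 1) = $32,865.95 × 0.0150903… = $495.9561…

$495.96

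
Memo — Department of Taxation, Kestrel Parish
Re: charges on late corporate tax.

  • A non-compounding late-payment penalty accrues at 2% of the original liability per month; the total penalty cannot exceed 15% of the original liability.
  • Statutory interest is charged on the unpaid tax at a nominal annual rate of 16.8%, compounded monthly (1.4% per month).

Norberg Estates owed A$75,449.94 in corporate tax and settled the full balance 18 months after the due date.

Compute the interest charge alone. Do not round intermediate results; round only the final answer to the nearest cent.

A$21,454.15

Interest: A$75,449.94 × ((1 + 0.014)^18 − 1) = A$75,449.94 × 0.2843494… = A$21,454.1458…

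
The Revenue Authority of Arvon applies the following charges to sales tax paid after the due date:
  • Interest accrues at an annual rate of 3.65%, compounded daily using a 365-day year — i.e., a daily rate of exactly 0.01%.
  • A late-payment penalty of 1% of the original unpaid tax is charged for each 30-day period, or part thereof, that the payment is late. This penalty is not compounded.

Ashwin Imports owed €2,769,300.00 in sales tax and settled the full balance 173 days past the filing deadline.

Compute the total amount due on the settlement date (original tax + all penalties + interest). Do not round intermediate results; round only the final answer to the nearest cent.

€2,983,781.26

Penalty periods: ⌈173/30⌉ = 6; penalty = 6 × 1% × €2,769,300.00 = €166,158.00
Interest: €2,769,300.00 × ((1 + 0.0001)^173 − 1) = €2,769,300.00 × 0.01744963… = €48,323.2650…
Total = €2,769,300.00 + €166,158.0000 + €48,323.2650… = €2,983,781.26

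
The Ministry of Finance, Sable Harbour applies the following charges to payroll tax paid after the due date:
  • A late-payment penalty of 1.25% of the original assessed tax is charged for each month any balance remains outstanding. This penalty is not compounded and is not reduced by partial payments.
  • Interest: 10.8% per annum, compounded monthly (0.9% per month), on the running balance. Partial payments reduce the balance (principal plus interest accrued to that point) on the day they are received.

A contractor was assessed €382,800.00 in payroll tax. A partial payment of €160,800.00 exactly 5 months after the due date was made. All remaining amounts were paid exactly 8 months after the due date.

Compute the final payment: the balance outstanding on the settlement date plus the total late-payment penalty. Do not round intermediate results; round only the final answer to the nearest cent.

Balance at month 5: €382,800.0000 × (1 + 0.009)^5 = €400,338.8712…
After €160,800.00 payment: €400,338.8712… − €160,800.00 = €239,538.8712…
Balance at month 8: €239,538.8712… × (1 + 0.009)^3 = €246,064.8033…
Penalty: 8 × 1.25% × €382,800.00 = €38,280.00
Final settlement = outstanding balance + penalty = €246,064.8033… + €38,280.00 = €284,344.80

€284,344.80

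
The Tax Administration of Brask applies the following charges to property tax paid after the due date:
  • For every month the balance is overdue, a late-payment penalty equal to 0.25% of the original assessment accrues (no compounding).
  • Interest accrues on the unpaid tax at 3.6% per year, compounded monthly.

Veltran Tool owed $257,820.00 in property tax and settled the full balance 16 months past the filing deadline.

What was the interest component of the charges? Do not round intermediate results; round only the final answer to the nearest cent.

Interest (3.6%/yr ÷ 12 = 0.3%/month): $257,820.00 × ((1 + 0.003)^16 − 1) = $12,657.7421…

$12,657.74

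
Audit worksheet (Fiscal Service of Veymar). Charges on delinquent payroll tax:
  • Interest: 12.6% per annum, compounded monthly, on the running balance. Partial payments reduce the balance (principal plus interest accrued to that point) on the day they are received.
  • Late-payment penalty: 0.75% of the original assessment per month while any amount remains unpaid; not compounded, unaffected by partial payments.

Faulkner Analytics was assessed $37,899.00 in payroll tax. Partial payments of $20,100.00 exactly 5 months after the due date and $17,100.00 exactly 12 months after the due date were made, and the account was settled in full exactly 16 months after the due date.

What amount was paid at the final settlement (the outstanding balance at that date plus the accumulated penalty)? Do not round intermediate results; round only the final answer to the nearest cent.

$8,963.80

Monthly rate = 12.6% ÷ 12 = 1.05%
Balance at month 5: $37,899.0000 × (1 + 0.0105)^5 = $39,930.9222…
After $20,100.00 payment: $39,930.9222… − $20,100.00 = $19,830.9222…
Balance at month 12: $19,830.9222… × (1 + 0.0105)^7 = $21,335.2205…
After $17,100.00 payment: $21,335.2205… − $17,100.00 = $4,235.2205…
Balance at month 16: $4,235.2205… × (1 + 0.0105)^4 = $4,415.9210…
Penalty: 16 × 0.75% × $37,899.00 = $4,547.88
Final settlement = outstanding balance + penalty = $4,415.9210… + $4,547.88 = $8,963.80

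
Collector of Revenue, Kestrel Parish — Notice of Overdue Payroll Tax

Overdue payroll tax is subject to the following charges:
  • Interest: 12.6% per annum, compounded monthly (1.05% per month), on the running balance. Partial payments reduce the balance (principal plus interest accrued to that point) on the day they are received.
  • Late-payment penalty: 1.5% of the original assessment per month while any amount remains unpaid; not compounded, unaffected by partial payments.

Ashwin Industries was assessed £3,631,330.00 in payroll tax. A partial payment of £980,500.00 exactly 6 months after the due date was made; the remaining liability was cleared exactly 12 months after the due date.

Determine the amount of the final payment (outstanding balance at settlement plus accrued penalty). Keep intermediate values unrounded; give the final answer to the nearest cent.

£3,725,971.51

Balance at month 6: £3,631,330.0000 × (1 + 0.0105)^6 = £3,866,193.8412…
After £980,500.00 payment: £3,866,193.8412… − £980,500.00 = £2,885,693.8412…
Balance at month 12: £2,885,693.8412… × (1 + 0.0105)^6 = £3,072,332.1088…
Penalty: 12 × 1.5% × £3,631,330.00 = £653,639.40
Final settlement = outstanding balance + penalty = £3,072,332.1088… + £653,639.40 = £3,725,971.51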